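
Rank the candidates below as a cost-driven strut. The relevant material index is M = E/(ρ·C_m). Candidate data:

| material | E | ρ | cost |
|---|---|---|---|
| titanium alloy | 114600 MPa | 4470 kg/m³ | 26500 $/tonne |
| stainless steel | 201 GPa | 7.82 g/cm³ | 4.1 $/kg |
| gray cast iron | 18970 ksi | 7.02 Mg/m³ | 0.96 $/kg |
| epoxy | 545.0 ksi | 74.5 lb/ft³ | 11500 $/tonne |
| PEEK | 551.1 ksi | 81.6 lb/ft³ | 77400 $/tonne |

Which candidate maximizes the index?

Putting every candidate on a common basis:
  titanium alloy: E = 114.6 GPa, ρ = 4470 kg/m³, cost = 26.50 $/kg
  stainless steel: E = 201.0 GPa, ρ = 7820 kg/m³, cost = 4.100 $/kg
  gray cast iron: E = 130.8 GPa, ρ = 7020 kg/m³, cost = 0.9600 $/kg
  epoxy: E = 3.758 GPa, ρ = 1193 kg/m³, cost = 11.50 $/kg
  PEEK: E = 3.800 GPa, ρ = 1307 kg/m³, cost = 77.40 $/kg
  gray cast iron: M = 19.4 MN·m per $
  stainless steel: M = 6.27 MN·m per $
  titanium alloy: M = 0.967 MN·m per $
  epoxy: M = 0.274 MN·m per $
  PEEK: M = 0.0376 MN·m per $
Highest index: gray cast iron.

gray cast iron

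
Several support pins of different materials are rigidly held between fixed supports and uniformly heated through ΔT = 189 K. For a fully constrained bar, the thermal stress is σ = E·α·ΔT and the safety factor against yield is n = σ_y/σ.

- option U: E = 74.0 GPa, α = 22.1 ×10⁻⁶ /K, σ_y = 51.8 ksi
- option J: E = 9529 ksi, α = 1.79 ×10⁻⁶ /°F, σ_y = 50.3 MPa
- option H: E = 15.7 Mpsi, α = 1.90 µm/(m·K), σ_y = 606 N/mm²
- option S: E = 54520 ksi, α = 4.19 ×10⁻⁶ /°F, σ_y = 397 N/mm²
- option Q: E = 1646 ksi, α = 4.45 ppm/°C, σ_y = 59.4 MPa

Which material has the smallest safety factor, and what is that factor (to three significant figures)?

Converting E to GPa, α to ×10⁻⁶/K, σ_y to MPa, then σ and n for each:
  option U: E = 74.00, α = 22.1, σ_y = 357.1 → σ = 309 MPa, n = 1.16
  option J: E = 65.70, α = 3.22, σ_y = 50.30 → σ = 40.0 MPa, n = 1.26
  option H: E = 108.2, α = 1.90, σ_y = 606.0 → σ = 38.9 MPa, n = 15.6
  option S: E = 375.9, α = 7.54, σ_y = 397.0 → σ = 536 MPa, n = 0.741
  option Q: E = 11.35, α = 4.45, σ_y = 59.40 → σ = 9.54 MPa, n = 6.22
Option S has the lowest safety factor, n = 0.741.

option S, n = 0.741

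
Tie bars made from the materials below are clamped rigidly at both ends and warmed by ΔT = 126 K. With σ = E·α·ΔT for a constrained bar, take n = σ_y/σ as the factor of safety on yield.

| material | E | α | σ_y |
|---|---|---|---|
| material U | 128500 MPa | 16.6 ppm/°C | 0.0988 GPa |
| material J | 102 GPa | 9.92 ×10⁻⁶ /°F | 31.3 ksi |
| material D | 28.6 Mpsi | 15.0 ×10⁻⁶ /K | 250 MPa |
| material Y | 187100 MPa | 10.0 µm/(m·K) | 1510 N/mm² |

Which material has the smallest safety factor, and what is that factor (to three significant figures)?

Converting E to GPa, α to ×10⁻⁶/K, σ_y to MPa, then σ and n for each:
  material U: E = 128.5, α = 16.6, σ_y = 98.80 → σ = 269 MPa, n = 0.368
  material J: E = 102.0, α = 17.9, σ_y = 215.8 → σ = 229 MPa, n = 0.940
  material D: E = 197.2, α = 15.0, σ_y = 250.0 → σ = 373 MPa, n = 0.671
  material Y: E = 187.1, α = 10.0, σ_y = 1510 → σ = 236 MPa, n = 6.41
The minimum is material U at n = 0.368.

material U, n = 0.368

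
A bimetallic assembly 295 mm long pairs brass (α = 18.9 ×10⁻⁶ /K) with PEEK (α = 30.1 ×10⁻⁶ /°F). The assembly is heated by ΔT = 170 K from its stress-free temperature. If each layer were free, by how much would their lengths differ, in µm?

1770 µm

PEEK: α = 30.1×10⁻⁶/°F × 9/5 = 54.2×10⁻⁶/K.
Δα = |18.9 − 54.2|×10⁻⁶/K = 35.3×10⁻⁶/K.
ΔL_mismatch = Δα·L·ΔT = 35.3×10⁻⁶ × 295.0 mm × 170.0 K = 1770 µm.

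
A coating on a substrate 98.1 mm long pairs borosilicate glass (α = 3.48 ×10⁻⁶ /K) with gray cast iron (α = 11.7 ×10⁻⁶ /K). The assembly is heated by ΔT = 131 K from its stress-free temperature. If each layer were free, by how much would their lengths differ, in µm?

Δα = |3.48 − 11.7|×10⁻⁶/K = 8.22×10⁻⁶/K.
ΔL_mismatch = Δα·L·ΔT = 8.22×10⁻⁶ × 98.1 mm × 131.0 K = 106 µm.

106 µm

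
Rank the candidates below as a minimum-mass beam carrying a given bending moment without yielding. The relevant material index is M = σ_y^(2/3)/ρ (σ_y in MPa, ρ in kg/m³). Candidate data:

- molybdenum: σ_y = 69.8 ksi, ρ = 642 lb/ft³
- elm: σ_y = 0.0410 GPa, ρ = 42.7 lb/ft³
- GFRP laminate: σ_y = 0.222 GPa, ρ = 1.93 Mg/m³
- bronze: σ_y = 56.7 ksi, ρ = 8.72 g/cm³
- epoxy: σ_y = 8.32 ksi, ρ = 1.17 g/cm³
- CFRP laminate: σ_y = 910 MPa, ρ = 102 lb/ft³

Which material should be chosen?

Convert each candidate to consistent units, then evaluate M:
  molybdenum: σ_y = 481.3 MPa, ρ = 10280 kg/m³
  elm: σ_y = 41.00 MPa, ρ = 684.0 kg/m³
  GFRP laminate: σ_y = 222.0 MPa, ρ = 1930 kg/m³
  bronze: σ_y = 390.9 MPa, ρ = 8720 kg/m³
  epoxy: σ_y = 57.36 MPa, ρ = 1170 kg/m³
  CFRP laminate: σ_y = 910.0 MPa, ρ = 1634 kg/m³
  CFRP laminate: M = 57.5×10⁻³
  GFRP laminate: M = 19.0×10⁻³
  elm: M = 17.4×10⁻³
  epoxy: M = 12.7×10⁻³
  bronze: M = 6.13×10⁻³
  molybdenum: M = 5.97×10⁻³
CFRP laminate ranks first.

CFRP laminate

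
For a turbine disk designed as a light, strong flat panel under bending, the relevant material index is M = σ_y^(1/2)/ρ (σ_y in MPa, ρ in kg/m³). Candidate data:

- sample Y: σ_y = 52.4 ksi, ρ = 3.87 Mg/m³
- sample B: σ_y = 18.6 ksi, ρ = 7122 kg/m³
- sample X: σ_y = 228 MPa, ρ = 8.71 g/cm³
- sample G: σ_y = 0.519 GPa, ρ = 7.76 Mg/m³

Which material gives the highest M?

Normalizing units and computing the index:
  sample Y: σ_y = 361.3 MPa, ρ = 3870 kg/m³
  sample B: σ_y = 128.2 MPa, ρ = 7122 kg/m³
  sample X: σ_y = 228.0 MPa, ρ = 8710 kg/m³
  sample G: σ_y = 519.0 MPa, ρ = 7760 kg/m³
  sample Y: M = 4.91×10⁻³
  sample G: M = 2.94×10⁻³
  sample X: M = 1.73×10⁻³
  sample B: M = 1.59×10⁻³
Sample Y ranks first.

sample Y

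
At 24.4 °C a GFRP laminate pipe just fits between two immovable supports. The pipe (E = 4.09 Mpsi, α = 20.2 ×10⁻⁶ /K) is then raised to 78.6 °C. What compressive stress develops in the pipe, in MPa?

E = 4.09 Mpsi = 28.20 GPa.
ΔT = 54.20 K. Constrained thermal stress σ = E·α·ΔT = 28.20×10³ MPa × 20.2×10⁻⁶ × 54.20 = 30.9 MPa (compressive).

30.9 MPa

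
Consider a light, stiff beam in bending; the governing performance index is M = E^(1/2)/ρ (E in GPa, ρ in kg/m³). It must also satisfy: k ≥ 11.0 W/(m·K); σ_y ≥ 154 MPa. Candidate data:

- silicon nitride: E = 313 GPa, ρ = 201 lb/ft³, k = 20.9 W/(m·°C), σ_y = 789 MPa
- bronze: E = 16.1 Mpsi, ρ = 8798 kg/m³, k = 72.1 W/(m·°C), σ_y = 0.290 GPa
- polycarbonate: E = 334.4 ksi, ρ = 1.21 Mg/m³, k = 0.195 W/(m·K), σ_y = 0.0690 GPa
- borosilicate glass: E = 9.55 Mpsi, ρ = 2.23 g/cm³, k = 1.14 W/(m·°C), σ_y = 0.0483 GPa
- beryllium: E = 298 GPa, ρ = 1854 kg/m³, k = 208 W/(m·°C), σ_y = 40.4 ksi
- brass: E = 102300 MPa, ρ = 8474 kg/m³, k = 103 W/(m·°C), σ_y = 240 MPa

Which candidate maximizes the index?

beryllium

Screen on constraints: k ≥ 11.0 W/(m·K); σ_y ≥ 154 MPa. Survivors: silicon nitride, bronze, beryllium, brass.
After converting to SI:
  silicon nitride: E = 313.0 GPa, ρ = 3220 kg/m³
  bronze: E = 111.0 GPa, ρ = 8798 kg/m³
  beryllium: E = 298.0 GPa, ρ = 1854 kg/m³
  brass: E = 102.3 GPa, ρ = 8474 kg/m³
  beryllium: M = 9.31×10⁻³
  silicon nitride: M = 5.49×10⁻³
  bronze: M = 1.20×10⁻³
  brass: M = 1.19×10⁻³
Highest index: beryllium.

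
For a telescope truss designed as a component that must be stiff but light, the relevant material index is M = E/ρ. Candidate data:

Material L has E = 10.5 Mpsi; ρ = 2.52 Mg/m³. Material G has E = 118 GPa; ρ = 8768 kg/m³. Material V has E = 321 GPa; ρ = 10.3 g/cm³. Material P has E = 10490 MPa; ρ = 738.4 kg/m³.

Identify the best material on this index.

After converting to SI:
  material L: E = 72.39 GPa, ρ = 2520 kg/m³
  material G: E = 118.0 GPa, ρ = 8768 kg/m³
  material V: E = 321.0 GPa, ρ = 10300 kg/m³
  material P: E = 10.49 GPa, ρ = 738.4 kg/m³
  material V: M = 31.2 MN·m/kg
  material L: M = 28.7 MN·m/kg
  material P: M = 14.2 MN·m/kg
  material G: M = 13.5 MN·m/kg
The maximum is for material V.

material V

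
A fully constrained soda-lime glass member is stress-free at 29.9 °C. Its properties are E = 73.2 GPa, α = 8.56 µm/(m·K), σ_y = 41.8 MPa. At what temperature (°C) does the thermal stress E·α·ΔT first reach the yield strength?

96.6 °C

E·α·ΔT = 41.80 MPa ⇒ ΔT = 41.80 / (73.20×10³ × 8.56×10⁻⁶) = 66.71 K.
T = 29.9 + 66.71 = 96.61 °C.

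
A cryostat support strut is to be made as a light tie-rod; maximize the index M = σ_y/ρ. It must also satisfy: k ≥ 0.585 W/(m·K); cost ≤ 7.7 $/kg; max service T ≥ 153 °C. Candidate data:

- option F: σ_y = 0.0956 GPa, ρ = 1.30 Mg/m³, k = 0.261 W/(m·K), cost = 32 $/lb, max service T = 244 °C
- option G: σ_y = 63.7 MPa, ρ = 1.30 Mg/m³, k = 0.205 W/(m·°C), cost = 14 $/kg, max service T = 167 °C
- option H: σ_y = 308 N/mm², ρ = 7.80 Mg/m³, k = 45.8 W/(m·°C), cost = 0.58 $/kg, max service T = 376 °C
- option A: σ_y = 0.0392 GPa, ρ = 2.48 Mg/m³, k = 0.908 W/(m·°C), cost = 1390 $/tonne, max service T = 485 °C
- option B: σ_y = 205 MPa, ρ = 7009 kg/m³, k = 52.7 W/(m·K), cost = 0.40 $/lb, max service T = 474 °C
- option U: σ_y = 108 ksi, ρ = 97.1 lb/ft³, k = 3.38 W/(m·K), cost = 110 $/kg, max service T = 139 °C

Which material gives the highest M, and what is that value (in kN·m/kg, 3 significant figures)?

Screen on constraints: k ≥ 0.585 W/(m·K); cost ≤ 7.7 $/kg; max service T ≥ 153 °C. Survivors: option H, option A, option B.
In SI units:
  option H: σ_y = 308.0 MPa, ρ = 7800 kg/m³
  option A: σ_y = 39.20 MPa, ρ = 2480 kg/m³
  option B: σ_y = 205.0 MPa, ρ = 7009 kg/m³
  option H: M = 39.5 kN·m/kg
  option B: M = 29.2 kN·m/kg
  option A: M = 15.8 kN·m/kg
Option H ranks first.

option H, M = 39.5 kN·m/kg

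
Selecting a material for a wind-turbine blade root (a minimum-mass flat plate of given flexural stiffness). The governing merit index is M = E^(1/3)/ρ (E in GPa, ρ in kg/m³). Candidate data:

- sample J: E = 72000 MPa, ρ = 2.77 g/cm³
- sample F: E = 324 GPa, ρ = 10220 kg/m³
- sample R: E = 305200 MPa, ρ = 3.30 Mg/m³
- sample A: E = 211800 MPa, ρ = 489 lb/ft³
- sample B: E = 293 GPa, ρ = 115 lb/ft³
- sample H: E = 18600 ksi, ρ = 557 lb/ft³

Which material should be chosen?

sample B

Convert each candidate to consistent units, then evaluate M:
  sample J: E = 72.00 GPa, ρ = 2770 kg/m³
  sample F: E = 324.0 GPa, ρ = 10220 kg/m³
  sample R: E = 305.2 GPa, ρ = 3300 kg/m³
  sample A: E = 211.8 GPa, ρ = 7833 kg/m³
  sample B: E = 293.0 GPa, ρ = 1842 kg/m³
  sample H: E = 128.2 GPa, ρ = 8922 kg/m³
  sample B: M = 3.61×10⁻³
  sample R: M = 2.04×10⁻³
  sample J: M = 1.50×10⁻³
  sample A: M = 0.761×10⁻³
  sample F: M = 0.672×10⁻³
  sample H: M = 0.565×10⁻³
Highest index: sample B.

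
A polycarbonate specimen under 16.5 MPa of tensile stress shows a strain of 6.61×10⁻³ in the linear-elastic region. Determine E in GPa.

2.50 GPa

E = σ/ε = 16.5 MPa / 6.61×10⁻³ = 2496 MPa = 2.50 GPa.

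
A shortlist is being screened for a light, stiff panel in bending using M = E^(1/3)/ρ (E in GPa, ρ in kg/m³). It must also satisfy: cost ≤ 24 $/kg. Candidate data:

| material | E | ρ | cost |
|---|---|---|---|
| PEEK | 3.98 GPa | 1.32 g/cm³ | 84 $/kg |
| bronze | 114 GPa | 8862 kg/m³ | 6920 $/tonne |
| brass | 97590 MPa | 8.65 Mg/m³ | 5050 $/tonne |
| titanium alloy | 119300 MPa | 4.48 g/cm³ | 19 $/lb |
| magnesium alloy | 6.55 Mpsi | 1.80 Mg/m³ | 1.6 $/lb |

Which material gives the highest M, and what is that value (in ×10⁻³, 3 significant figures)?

Screen on constraints: cost ≤ 24 $/kg. Survivors: bronze, brass, magnesium alloy.
Normalizing units and computing the index:
  bronze: E = 114.0 GPa, ρ = 8862 kg/m³
  brass: E = 97.59 GPa, ρ = 8650 kg/m³
  magnesium alloy: E = 45.16 GPa, ρ = 1800 kg/m³
  magnesium alloy: M = 1.98×10⁻³
  bronze: M = 0.547×10⁻³
  brass: M = 0.532×10⁻³
Magnesium alloy has the largest M.

magnesium alloy, M = 1.98×10⁻³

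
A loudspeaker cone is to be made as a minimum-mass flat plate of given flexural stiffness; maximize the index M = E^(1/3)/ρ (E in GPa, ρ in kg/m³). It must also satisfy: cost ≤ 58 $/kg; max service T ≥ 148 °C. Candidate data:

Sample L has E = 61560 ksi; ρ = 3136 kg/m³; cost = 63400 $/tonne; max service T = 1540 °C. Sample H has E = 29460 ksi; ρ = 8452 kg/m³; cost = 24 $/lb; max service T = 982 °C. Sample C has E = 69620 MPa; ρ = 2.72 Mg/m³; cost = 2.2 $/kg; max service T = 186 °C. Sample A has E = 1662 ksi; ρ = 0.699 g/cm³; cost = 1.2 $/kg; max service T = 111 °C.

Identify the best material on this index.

Screen on constraints: cost ≤ 58 $/kg; max service T ≥ 148 °C. Survivors: sample H, sample C.
Convert each candidate to consistent units, then evaluate M:
  sample H: E = 203.1 GPa, ρ = 8452 kg/m³
  sample C: E = 69.62 GPa, ρ = 2720 kg/m³
  sample C: M = 1.51×10⁻³
  sample H: M = 0.695×10⁻³
Highest index: sample C.

sample C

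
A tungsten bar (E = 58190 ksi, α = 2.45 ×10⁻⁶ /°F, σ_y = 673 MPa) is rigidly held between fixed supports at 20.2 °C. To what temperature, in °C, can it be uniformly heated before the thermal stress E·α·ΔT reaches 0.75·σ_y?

E = 58190 ksi = 401.2 GPa.
α = 2.45×10⁻⁶/°F × 9/5 = 4.41×10⁻⁶/K.
E·α·ΔT = 504.8 MPa ⇒ ΔT = 504.8 / (401.2×10³ × 4.41×10⁻⁶) = 285.3 K.
T = 20.2 + 285.3 = 305.5 °C.

305 °C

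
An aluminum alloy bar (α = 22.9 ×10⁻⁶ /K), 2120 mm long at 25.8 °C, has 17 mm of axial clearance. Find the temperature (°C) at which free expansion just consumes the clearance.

376 °C

α·L₀·ΔT = 17.0 mm ⇒ ΔT = 17.0 / (22.9×10⁻⁶ × 2120.0) = 350.2 K.
T = 25.8 + 350.2 = 376.0 °C.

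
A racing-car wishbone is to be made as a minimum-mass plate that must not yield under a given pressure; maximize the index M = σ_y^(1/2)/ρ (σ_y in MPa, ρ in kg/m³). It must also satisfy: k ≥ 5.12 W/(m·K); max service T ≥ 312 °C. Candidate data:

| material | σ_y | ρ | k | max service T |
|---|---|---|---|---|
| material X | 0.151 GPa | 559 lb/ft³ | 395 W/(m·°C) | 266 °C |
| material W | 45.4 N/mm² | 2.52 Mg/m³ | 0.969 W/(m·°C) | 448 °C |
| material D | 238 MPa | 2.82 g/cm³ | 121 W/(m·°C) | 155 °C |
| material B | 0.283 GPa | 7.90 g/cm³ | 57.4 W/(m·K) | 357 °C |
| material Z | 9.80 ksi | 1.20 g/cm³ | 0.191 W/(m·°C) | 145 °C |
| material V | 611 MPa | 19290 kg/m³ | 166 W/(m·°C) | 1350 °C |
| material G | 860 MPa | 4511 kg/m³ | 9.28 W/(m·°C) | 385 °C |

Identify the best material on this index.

Screen on constraints: k ≥ 5.12 W/(m·K); max service T ≥ 312 °C. Survivors: material B, material V, material G.
Convert each candidate to consistent units, then evaluate M:
  material B: σ_y = 283.0 MPa, ρ = 7900 kg/m³
  material V: σ_y = 611.0 MPa, ρ = 19290 kg/m³
  material G: σ_y = 860.0 MPa, ρ = 4511 kg/m³
  material G: M = 6.50×10⁻³
  material B: M = 2.13×10⁻³
  material V: M = 1.28×10⁻³
The maximum is for material G.

material G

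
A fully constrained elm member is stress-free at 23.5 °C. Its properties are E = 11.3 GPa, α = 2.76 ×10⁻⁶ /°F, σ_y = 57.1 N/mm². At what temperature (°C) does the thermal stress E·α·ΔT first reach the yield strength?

1040 °C

α = 2.76×10⁻⁶/°F × 9/5 = 4.97×10⁻⁶/K.
σ_y = 57.1 N/mm² = 57.10 MPa.
E·α·ΔT = 57.10 MPa ⇒ ΔT = 57.10 / (11.30×10³ × 4.97×10⁻⁶) = 1017 K.
T = 23.5 + 1017 = 1041 °C.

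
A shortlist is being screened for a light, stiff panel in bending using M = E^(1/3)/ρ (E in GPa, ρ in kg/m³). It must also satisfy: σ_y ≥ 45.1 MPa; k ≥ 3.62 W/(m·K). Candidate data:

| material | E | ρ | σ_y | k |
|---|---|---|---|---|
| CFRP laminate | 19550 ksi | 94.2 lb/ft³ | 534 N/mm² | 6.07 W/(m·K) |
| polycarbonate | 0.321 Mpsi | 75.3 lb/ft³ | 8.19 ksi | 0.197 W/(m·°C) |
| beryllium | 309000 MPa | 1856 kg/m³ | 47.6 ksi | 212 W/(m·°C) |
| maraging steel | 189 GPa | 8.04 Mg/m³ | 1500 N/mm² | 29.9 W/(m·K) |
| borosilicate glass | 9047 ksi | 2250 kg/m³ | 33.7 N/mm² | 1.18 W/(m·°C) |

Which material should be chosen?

Screen on constraints: σ_y ≥ 45.1 MPa; k ≥ 3.62 W/(m·K). Survivors: CFRP laminate, beryllium, maraging steel.
Putting every candidate on a common basis:
  CFRP laminate: E = 134.8 GPa, ρ = 1509 kg/m³
  beryllium: E = 309.0 GPa, ρ = 1856 kg/m³
  maraging steel: E = 189.0 GPa, ρ = 8040 kg/m³
  beryllium: M = 3.64×10⁻³
  CFRP laminate: M = 3.40×10⁻³
  maraging steel: M = 0.714×10⁻³
Beryllium has the largest M.

beryllium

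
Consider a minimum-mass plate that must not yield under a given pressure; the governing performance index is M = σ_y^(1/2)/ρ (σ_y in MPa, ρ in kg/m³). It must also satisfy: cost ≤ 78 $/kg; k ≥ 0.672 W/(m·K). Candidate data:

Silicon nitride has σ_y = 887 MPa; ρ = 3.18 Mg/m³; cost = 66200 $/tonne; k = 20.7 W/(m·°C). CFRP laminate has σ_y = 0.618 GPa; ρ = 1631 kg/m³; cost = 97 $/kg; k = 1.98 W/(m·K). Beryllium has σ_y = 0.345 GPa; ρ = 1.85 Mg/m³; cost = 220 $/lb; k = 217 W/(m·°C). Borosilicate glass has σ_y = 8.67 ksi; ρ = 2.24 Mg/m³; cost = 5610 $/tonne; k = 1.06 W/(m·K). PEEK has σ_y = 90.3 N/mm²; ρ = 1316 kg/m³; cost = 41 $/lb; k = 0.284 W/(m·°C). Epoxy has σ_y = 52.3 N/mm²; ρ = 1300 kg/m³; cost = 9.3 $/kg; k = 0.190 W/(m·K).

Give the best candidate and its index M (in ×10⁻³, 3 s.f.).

Screen on constraints: cost ≤ 78 $/kg; k ≥ 0.672 W/(m·K). Survivors: silicon nitride, borosilicate glass.
Normalizing units and computing the index:
  silicon nitride: σ_y = 887.0 MPa, ρ = 3180 kg/m³
  borosilicate glass: σ_y = 59.78 MPa, ρ = 2240 kg/m³
  silicon nitride: M = 9.37×10⁻³
  borosilicate glass: M = 3.45×10⁻³
Silicon nitride has the largest M.

silicon nitride, M = 9.37×10⁻³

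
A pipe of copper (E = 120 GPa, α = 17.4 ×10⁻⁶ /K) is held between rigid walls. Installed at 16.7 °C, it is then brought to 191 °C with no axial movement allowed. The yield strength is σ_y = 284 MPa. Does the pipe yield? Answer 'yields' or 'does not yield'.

yields

ΔT = 174.3 K. Constrained thermal stress σ = E·α·ΔT = 120.0×10³ MPa × 17.4×10⁻⁶ × 174.3 = 364 MPa (compressive).
Compare to σ_y = 284 MPa: σ ≥ σ_y, so it yields.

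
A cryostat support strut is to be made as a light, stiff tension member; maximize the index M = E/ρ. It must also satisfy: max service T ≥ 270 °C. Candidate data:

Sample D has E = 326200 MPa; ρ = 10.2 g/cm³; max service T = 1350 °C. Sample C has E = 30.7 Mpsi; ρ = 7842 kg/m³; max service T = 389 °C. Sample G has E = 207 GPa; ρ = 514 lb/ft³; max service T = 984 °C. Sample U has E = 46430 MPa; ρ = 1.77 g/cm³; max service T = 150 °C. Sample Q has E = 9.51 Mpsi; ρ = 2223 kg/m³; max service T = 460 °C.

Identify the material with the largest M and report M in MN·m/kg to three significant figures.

sample D, M = 32.0 MN·m/kg

Screen on constraints: max service T ≥ 270 °C. Survivors: sample D, sample C, sample G, sample Q.
Putting every candidate on a common basis:
  sample D: E = 326.2 GPa, ρ = 10200 kg/m³
  sample C: E = 211.7 GPa, ρ = 7842 kg/m³
  sample G: E = 207.0 GPa, ρ = 8233 kg/m³
  sample Q: E = 65.57 GPa, ρ = 2223 kg/m³
  sample D: M = 32.0 MN·m/kg
  sample Q: M = 29.5 MN·m/kg
  sample C: M = 27.0 MN·m/kg
  sample G: M = 25.1 MN·m/kg
Sample D has the largest M.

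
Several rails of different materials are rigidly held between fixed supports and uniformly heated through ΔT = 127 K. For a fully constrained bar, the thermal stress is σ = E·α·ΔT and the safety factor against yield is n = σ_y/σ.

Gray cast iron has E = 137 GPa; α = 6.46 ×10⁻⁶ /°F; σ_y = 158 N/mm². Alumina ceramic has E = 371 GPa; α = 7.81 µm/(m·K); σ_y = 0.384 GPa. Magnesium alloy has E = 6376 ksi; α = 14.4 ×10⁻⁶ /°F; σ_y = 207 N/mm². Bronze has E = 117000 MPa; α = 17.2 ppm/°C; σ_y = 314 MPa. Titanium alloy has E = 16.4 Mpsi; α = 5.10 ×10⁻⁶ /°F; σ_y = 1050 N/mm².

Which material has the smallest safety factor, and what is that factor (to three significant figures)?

gray cast iron, n = 0.781

Converting E to GPa, α to ×10⁻⁶/K, σ_y to MPa, then σ and n for each:
  gray cast iron: E = 137.0, α = 11.6, σ_y = 158.0 → σ = 202 MPa, n = 0.781
  alumina ceramic: E = 371.0, α = 7.81, σ_y = 384.0 → σ = 368 MPa, n = 1.04
  magnesium alloy: E = 43.96, α = 25.9, σ_y = 207.0 → σ = 145 MPa, n = 1.43
  bronze: E = 117.0, α = 17.2, σ_y = 314.0 → σ = 256 MPa, n = 1.23
  titanium alloy: E = 113.1, α = 9.18, σ_y = 1050 → σ = 132 MPa, n = 7.96
Gray cast iron has the lowest safety factor, n = 0.781.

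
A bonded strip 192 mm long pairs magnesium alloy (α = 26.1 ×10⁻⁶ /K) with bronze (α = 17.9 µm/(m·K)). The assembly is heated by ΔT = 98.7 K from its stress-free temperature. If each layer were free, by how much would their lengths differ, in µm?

155 µm

Δα = |26.1 − 17.9|×10⁻⁶/K = 8.20×10⁻⁶/K.
ΔL_mismatch = Δα·L·ΔT = 8.20×10⁻⁶ × 192.0 mm × 98.7 K = 155 µm.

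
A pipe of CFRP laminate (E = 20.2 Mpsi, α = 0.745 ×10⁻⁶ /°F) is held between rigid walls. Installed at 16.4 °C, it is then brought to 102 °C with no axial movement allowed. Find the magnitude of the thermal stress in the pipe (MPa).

16.0 MPa

E = 20.2 Mpsi = 139.3 GPa.
α = 0.745×10⁻⁶/°F × 9/5 = 1.34×10⁻⁶/K.
ΔT = 85.60 K. Constrained thermal stress σ = E·α·ΔT = 139.3×10³ MPa × 1.34×10⁻⁶ × 85.60 = 16.0 MPa (compressive).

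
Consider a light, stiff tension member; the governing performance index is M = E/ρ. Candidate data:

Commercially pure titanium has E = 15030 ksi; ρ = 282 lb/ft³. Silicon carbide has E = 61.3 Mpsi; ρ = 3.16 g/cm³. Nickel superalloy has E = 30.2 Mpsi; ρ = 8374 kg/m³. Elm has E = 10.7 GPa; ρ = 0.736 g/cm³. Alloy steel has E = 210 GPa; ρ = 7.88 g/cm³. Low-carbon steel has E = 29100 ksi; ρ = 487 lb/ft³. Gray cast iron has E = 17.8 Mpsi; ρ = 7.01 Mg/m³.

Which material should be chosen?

After converting to SI:
  commercially pure titanium: E = 103.6 GPa, ρ = 4517 kg/m³
  silicon carbide: E = 422.6 GPa, ρ = 3160 kg/m³
  nickel superalloy: E = 208.2 GPa, ρ = 8374 kg/m³
  elm: E = 10.70 GPa, ρ = 736.0 kg/m³
  alloy steel: E = 210.0 GPa, ρ = 7880 kg/m³
  low-carbon steel: E = 200.6 GPa, ρ = 7801 kg/m³
  gray cast iron: E = 122.7 GPa, ρ = 7010 kg/m³
  silicon carbide: M = 134 MN·m/kg
  alloy steel: M = 26.6 MN·m/kg
  low-carbon steel: M = 25.7 MN·m/kg
  nickel superalloy: M = 24.9 MN·m/kg
  commercially pure titanium: M = 22.9 MN·m/kg
  gray cast iron: M = 17.5 MN·m/kg
  elm: M = 14.5 MN·m/kg
Silicon carbide ranks first.

silicon carbide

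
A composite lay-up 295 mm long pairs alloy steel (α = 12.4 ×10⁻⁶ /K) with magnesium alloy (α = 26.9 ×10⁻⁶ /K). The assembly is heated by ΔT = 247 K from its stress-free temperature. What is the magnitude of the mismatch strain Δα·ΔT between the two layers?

Δα = |12.4 − 26.9|×10⁻⁶/K = 14.5×10⁻⁶/K.
Mismatch strain = Δα·ΔT = 14.5×10⁻⁶ × 247.0 = 3.58×10⁻³.

3.58×10⁻³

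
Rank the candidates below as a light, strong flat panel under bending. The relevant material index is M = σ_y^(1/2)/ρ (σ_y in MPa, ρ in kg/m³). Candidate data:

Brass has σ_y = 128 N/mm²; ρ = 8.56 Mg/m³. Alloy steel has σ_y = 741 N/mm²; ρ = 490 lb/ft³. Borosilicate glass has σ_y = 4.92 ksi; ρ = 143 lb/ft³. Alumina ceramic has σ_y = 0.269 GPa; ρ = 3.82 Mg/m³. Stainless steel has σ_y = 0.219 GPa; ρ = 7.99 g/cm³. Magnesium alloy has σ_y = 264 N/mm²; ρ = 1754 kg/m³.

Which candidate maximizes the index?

Normalizing units and computing the index:
  brass: σ_y = 128.0 MPa, ρ = 8560 kg/m³
  alloy steel: σ_y = 741.0 MPa, ρ = 7849 kg/m³
  borosilicate glass: σ_y = 33.92 MPa, ρ = 2291 kg/m³
  alumina ceramic: σ_y = 269.0 MPa, ρ = 3820 kg/m³
  stainless steel: σ_y = 219.0 MPa, ρ = 7990 kg/m³
  magnesium alloy: σ_y = 264.0 MPa, ρ = 1754 kg/m³
  magnesium alloy: M = 9.26×10⁻³
  alumina ceramic: M = 4.29×10⁻³
  alloy steel: M = 3.47×10⁻³
  borosilicate glass: M = 2.54×10⁻³
  stainless steel: M = 1.85×10⁻³
  brass: M = 1.32×10⁻³
Magnesium alloy has the largest M.

magnesium alloy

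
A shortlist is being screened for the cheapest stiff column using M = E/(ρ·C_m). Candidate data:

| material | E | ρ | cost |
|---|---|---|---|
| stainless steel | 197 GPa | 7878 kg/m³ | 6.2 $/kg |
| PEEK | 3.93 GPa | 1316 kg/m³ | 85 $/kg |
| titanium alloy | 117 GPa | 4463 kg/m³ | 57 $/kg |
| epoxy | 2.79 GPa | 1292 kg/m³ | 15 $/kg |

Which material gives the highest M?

stainless steel

Computing M directly (units already consistent):
  stainless steel: M = 4.03 MN·m per $
  titanium alloy: M = 0.460 MN·m per $
  epoxy: M = 0.144 MN·m per $
  PEEK: M = 0.0351 MN·m per $
Highest index: stainless steel.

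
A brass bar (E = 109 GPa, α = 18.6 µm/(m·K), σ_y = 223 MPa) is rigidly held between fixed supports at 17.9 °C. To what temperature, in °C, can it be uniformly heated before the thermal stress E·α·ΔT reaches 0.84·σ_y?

110 °C

E·α·ΔT = 187.3 MPa ⇒ ΔT = 187.3 / (109.0×10³ × 18.6×10⁻⁶) = 92.39 K.
T = 17.9 + 92.39 = 110.3 °C.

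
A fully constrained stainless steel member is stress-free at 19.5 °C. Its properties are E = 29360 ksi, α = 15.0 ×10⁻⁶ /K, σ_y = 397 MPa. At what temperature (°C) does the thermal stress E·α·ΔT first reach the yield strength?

150 °C

E = 29360 ksi = 202.4 GPa.
E·α·ΔT = 397.0 MPa ⇒ ΔT = 397.0 / (202.4×10³ × 15.0×10⁻⁶) = 130.7 K.
T = 19.5 + 130.7 = 150.2 °C.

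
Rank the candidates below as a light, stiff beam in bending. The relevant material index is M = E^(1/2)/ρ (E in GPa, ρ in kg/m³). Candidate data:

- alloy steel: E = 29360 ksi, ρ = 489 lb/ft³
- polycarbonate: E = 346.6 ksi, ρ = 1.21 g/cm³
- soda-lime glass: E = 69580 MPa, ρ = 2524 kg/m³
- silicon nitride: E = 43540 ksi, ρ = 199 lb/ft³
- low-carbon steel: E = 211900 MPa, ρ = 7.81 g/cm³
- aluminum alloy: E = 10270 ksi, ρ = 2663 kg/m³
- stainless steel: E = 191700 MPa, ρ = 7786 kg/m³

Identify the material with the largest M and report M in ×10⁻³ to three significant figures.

silicon nitride, M = 5.44×10⁻³

After converting to SI:
  alloy steel: E = 202.4 GPa, ρ = 7833 kg/m³
  polycarbonate: E = 2.390 GPa, ρ = 1210 kg/m³
  soda-lime glass: E = 69.58 GPa, ρ = 2524 kg/m³
  silicon nitride: E = 300.2 GPa, ρ = 3188 kg/m³
  low-carbon steel: E = 211.9 GPa, ρ = 7810 kg/m³
  aluminum alloy: E = 70.81 GPa, ρ = 2663 kg/m³
  stainless steel: E = 191.7 GPa, ρ = 7786 kg/m³
  silicon nitride: M = 5.44×10⁻³
  soda-lime glass: M = 3.30×10⁻³
  aluminum alloy: M = 3.16×10⁻³
  low-carbon steel: M = 1.86×10⁻³
  alloy steel: M = 1.82×10⁻³
  stainless steel: M = 1.78×10⁻³
  polycarbonate: M = 1.28×10⁻³
Silicon nitride ranks first.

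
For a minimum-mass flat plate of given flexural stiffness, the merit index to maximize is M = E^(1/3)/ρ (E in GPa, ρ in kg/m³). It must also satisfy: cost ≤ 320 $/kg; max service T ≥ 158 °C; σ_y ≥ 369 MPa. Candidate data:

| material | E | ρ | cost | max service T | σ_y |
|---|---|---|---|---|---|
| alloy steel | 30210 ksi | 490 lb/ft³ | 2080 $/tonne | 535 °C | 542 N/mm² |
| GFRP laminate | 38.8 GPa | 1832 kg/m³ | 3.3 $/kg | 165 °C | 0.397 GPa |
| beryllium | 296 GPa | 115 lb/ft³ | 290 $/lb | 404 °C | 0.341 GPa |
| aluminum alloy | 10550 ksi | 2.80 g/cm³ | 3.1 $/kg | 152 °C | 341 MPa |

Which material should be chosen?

GFRP laminate

Screen on constraints: cost ≤ 320 $/kg; max service T ≥ 158 °C; σ_y ≥ 369 MPa. Survivors: alloy steel, GFRP laminate.
After converting to SI:
  alloy steel: E = 208.3 GPa, ρ = 7849 kg/m³
  GFRP laminate: E = 38.80 GPa, ρ = 1832 kg/m³
  GFRP laminate: M = 1.85×10⁻³
  alloy steel: M = 0.755×10⁻³
Highest index: GFRP laminate.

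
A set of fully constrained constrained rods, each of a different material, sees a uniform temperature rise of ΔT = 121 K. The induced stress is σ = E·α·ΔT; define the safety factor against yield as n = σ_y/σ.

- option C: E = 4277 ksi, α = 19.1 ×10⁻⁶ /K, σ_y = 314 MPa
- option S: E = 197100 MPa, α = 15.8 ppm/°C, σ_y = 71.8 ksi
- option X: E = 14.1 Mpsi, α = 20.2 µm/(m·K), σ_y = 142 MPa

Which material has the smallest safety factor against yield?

With everything in SI (GPa, ×10⁻⁶/K, MPa):
  option C: E = 29.49, α = 19.1, σ_y = 314.0 → σ = 68.2 MPa, n = 4.61
  option S: E = 197.1, α = 15.8, σ_y = 495.0 → σ = 377 MPa, n = 1.31
  option X: E = 97.22, α = 20.2, σ_y = 142.0 → σ = 238 MPa, n = 0.598
Smallest n: option X with n = 0.598.

option X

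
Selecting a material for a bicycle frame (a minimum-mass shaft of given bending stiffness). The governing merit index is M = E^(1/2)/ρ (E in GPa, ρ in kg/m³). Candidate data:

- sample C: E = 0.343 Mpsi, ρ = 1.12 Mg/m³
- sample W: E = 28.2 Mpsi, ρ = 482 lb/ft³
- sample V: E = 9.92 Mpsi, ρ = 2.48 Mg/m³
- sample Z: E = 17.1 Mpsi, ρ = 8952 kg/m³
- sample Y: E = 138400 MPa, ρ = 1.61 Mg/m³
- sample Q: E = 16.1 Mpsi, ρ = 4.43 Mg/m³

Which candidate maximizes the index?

After converting to SI:
  sample C: E = 2.365 GPa, ρ = 1120 kg/m³
  sample W: E = 194.4 GPa, ρ = 7721 kg/m³
  sample V: E = 68.40 GPa, ρ = 2480 kg/m³
  sample Z: E = 117.9 GPa, ρ = 8952 kg/m³
  sample Y: E = 138.4 GPa, ρ = 1610 kg/m³
  sample Q: E = 111.0 GPa, ρ = 4430 kg/m³
  sample Y: M = 7.31×10⁻³
  sample V: M = 3.33×10⁻³
  sample Q: M = 2.38×10⁻³
  sample W: M = 1.81×10⁻³
  sample C: M = 1.37×10⁻³
  sample Z: M = 1.21×10⁻³
Highest index: sample Y.

sample Y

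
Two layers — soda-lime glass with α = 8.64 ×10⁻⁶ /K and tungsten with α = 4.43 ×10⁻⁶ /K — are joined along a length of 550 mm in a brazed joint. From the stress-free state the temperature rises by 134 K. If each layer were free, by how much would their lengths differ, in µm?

310 µm

Δα = |8.64 − 4.43|×10⁻⁶/K = 4.21×10⁻⁶/K.
ΔL_mismatch = Δα·L·ΔT = 4.21×10⁻⁶ × 550.0 mm × 134.0 K = 310 µm.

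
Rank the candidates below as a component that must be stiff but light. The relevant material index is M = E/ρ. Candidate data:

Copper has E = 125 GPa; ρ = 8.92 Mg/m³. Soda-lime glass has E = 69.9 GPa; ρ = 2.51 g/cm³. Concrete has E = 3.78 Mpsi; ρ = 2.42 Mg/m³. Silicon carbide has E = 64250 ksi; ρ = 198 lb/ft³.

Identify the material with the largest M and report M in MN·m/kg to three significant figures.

silicon carbide, M = 140 MN·m/kg

Convert each candidate to consistent units, then evaluate M:
  copper: E = 125.0 GPa, ρ = 8920 kg/m³
  soda-lime glass: E = 69.90 GPa, ρ = 2510 kg/m³
  concrete: E = 26.06 GPa, ρ = 2420 kg/m³
  silicon carbide: E = 443.0 GPa, ρ = 3172 kg/m³
  silicon carbide: M = 140 MN·m/kg
  soda-lime glass: M = 27.8 MN·m/kg
  copper: M = 14.0 MN·m/kg
  concrete: M = 10.8 MN·m/kg
Silicon carbide ranks first.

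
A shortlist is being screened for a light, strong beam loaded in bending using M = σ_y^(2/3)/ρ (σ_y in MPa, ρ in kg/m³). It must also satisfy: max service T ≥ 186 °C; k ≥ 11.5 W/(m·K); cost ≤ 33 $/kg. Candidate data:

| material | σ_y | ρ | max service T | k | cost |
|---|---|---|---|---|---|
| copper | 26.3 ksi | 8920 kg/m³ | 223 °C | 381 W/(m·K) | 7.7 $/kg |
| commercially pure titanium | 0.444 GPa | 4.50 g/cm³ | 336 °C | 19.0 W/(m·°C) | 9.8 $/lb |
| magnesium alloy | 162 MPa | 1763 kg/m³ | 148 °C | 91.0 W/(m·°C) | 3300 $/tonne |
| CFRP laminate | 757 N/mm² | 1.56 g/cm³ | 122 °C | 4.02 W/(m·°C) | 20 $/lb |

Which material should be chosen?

commercially pure titanium

Screen on constraints: max service T ≥ 186 °C; k ≥ 11.5 W/(m·K); cost ≤ 33 $/kg. Survivors: copper, commercially pure titanium.
After converting to SI:
  copper: σ_y = 181.3 MPa, ρ = 8920 kg/m³
  commercially pure titanium: σ_y = 444.0 MPa, ρ = 4500 kg/m³
  commercially pure titanium: M = 12.9×10⁻³
  copper: M = 3.59×10⁻³
Commercially pure titanium ranks first.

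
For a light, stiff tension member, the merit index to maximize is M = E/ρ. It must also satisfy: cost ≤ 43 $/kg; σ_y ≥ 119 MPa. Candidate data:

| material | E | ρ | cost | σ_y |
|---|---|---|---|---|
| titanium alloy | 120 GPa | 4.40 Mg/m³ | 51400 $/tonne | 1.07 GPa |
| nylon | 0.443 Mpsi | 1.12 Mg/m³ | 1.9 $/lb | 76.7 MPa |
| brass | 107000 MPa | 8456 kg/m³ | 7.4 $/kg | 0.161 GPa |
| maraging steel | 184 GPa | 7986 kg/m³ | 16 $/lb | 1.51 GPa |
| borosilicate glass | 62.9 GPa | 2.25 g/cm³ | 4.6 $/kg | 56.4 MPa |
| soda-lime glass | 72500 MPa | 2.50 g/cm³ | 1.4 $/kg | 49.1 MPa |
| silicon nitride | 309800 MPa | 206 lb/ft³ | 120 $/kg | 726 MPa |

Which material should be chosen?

Screen on constraints: cost ≤ 43 $/kg; σ_y ≥ 119 MPa. Survivors: brass, maraging steel.
After converting to SI:
  brass: E = 107.0 GPa, ρ = 8456 kg/m³
  maraging steel: E = 184.0 GPa, ρ = 7986 kg/m³
  maraging steel: M = 23.0 MN·m/kg
  brass: M = 12.7 MN·m/kg
The maximum is for maraging steel.

maraging steel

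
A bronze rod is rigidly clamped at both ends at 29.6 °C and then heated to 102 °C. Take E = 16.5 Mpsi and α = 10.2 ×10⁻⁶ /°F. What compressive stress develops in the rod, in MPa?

E = 16.5 Mpsi = 113.8 GPa.
α = 10.2×10⁻⁶/°F × 9/5 = 18.4×10⁻⁶/K.
ΔT = 72.40 K. Constrained thermal stress σ = E·α·ΔT = 113.8×10³ MPa × 18.4×10⁻⁶ × 72.40 = 151 MPa (compressive).

151 MPa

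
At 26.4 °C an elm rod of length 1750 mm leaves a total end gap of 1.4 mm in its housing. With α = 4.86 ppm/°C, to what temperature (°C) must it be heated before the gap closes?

191 °C

α·L₀·ΔT = 1.4 mm ⇒ ΔT = 1.4 / (4.86×10⁻⁶ × 1750.0) = 164.6 K.
T = 26.4 + 164.6 = 191.0 °C.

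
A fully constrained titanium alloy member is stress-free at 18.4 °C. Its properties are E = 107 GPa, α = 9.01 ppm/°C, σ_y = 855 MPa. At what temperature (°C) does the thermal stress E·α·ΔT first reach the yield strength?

905 °C

E·α·ΔT = 855.0 MPa ⇒ ΔT = 855.0 / (107.0×10³ × 9.01×10⁻⁶) = 886.9 K.
T = 18.4 + 886.9 = 905.3 °C.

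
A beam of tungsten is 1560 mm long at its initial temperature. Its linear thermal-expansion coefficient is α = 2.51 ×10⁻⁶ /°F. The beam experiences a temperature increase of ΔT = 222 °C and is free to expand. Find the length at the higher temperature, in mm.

Convert α: 2.51×10⁻⁶/°F × (9/5) = 4.52×10⁻⁶/K.
ΔL = α·L₀·ΔT = 4.52×10⁻⁶ × 1560 mm × 222.0 K = 1.56 mm.
L = L₀ + ΔL = 1560 + 1.56 = 1561.6 mm.

1561.6 mm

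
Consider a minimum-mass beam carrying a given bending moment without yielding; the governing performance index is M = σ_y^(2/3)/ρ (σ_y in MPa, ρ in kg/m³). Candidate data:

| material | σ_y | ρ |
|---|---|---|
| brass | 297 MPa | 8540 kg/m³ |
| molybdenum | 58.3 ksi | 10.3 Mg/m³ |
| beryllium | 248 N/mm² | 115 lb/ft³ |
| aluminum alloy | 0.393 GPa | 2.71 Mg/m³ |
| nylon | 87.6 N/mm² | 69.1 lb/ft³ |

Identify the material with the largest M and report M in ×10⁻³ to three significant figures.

beryllium, M = 21.4×10⁻³

Putting every candidate on a common basis:
  brass: σ_y = 297.0 MPa, ρ = 8540 kg/m³
  molybdenum: σ_y = 402.0 MPa, ρ = 10300 kg/m³
  beryllium: σ_y = 248.0 MPa, ρ = 1842 kg/m³
  aluminum alloy: σ_y = 393.0 MPa, ρ = 2710 kg/m³
  nylon: σ_y = 87.60 MPa, ρ = 1107 kg/m³
  beryllium: M = 21.4×10⁻³
  aluminum alloy: M = 19.8×10⁻³
  nylon: M = 17.8×10⁻³
  molybdenum: M = 5.29×10⁻³
  brass: M = 5.21×10⁻³
Highest index: beryllium.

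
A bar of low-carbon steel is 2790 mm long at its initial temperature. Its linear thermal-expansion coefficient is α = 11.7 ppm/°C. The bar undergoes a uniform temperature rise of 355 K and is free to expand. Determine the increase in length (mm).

11.6 mm

ΔL = α·L₀·ΔT = 11.7×10⁻⁶ × 2790 mm × 355.0 K = 11.6 mm.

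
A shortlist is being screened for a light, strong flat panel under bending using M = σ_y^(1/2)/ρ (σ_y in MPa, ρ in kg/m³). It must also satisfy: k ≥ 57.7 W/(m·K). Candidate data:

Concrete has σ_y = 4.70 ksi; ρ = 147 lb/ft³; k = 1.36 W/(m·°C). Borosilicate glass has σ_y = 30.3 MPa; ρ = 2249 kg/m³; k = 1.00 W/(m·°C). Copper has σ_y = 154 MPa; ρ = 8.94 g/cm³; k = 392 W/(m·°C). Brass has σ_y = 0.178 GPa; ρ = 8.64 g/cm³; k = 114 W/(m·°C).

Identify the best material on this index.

brass

Screen on constraints: k ≥ 57.7 W/(m·K). Survivors: copper, brass.
Convert each candidate to consistent units, then evaluate M:
  copper: σ_y = 154.0 MPa, ρ = 8940 kg/m³
  brass: σ_y = 178.0 MPa, ρ = 8640 kg/m³
  brass: M = 1.54×10⁻³
  copper: M = 1.39×10⁻³
The maximum is for brass.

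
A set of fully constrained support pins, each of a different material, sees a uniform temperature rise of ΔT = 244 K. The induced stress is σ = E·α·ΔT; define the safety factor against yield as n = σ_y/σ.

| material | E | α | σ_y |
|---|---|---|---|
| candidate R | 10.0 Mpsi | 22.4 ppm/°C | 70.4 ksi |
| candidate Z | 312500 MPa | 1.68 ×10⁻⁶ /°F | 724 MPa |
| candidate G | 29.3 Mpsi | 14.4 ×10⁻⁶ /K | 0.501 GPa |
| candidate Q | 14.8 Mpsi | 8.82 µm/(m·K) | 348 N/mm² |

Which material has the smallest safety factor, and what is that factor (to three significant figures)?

Per material, after unit conversion:
  candidate R: E = 68.95, α = 22.4, σ_y = 485.4 → σ = 377 MPa, n = 1.29
  candidate Z: E = 312.5, α = 3.02, σ_y = 724.0 → σ = 231 MPa, n = 3.14
  candidate G: E = 202.0, α = 14.4, σ_y = 501.0 → σ = 710 MPa, n = 0.706
  candidate Q: E = 102.0, α = 8.82, σ_y = 348.0 → σ = 220 MPa, n = 1.58
The minimum is candidate G at n = 0.706.

candidate G, n = 0.706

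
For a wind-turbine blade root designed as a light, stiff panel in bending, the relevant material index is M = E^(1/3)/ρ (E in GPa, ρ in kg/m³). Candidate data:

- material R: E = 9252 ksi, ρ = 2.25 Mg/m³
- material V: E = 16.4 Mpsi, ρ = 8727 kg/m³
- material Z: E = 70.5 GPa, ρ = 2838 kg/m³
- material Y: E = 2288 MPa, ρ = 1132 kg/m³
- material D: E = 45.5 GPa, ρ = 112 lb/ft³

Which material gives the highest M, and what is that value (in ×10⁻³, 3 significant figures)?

Convert each candidate to consistent units, then evaluate M:
  material R: E = 63.79 GPa, ρ = 2250 kg/m³
  material V: E = 113.1 GPa, ρ = 8727 kg/m³
  material Z: E = 70.50 GPa, ρ = 2838 kg/m³
  material Y: E = 2.288 GPa, ρ = 1132 kg/m³
  material D: E = 45.50 GPa, ρ = 1794 kg/m³
  material D: M = 1.99×10⁻³
  material R: M = 1.78×10⁻³
  material Z: M = 1.46×10⁻³
  material Y: M = 1.16×10⁻³
  material V: M = 0.554×10⁻³
Material D ranks first.

material D, M = 1.99×10⁻³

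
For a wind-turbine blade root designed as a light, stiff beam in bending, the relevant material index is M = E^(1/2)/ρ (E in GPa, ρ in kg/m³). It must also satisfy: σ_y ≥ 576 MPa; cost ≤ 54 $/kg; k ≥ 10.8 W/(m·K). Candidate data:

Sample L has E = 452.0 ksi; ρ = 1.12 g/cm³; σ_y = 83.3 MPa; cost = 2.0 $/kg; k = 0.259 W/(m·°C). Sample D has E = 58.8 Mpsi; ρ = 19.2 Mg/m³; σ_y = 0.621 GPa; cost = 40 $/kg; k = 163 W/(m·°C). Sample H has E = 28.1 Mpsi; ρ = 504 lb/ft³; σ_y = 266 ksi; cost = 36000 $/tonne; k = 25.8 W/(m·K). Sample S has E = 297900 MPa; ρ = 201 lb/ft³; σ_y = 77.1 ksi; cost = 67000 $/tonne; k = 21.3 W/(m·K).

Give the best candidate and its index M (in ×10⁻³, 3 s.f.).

Screen on constraints: σ_y ≥ 576 MPa; cost ≤ 54 $/kg; k ≥ 10.8 W/(m·K). Survivors: sample D, sample H.
After converting to SI:
  sample D: E = 405.4 GPa, ρ = 19200 kg/m³
  sample H: E = 193.7 GPa, ρ = 8073 kg/m³
  sample H: M = 1.72×10⁻³
  sample D: M = 1.05×10⁻³
The maximum is for sample H.

sample H, M = 1.72×10⁻³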